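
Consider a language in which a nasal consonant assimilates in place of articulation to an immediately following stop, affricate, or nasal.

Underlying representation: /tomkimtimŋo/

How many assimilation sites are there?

3

/m/ before /k/ (velar) → [ŋ]
/m/ before /t/ (alveolar) → [n]
/m/ before /ŋ/ (velar) → [ŋ]
3 segments change.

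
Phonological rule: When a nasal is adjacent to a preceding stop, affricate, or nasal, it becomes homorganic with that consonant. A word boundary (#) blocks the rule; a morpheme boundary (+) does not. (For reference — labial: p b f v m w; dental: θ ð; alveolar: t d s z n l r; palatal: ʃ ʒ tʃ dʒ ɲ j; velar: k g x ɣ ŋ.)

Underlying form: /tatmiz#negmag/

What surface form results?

/m/ after /t/ (alveolar) → [n]
/m/ after /g/ (velar) → [ŋ]

[tatniz#negŋag]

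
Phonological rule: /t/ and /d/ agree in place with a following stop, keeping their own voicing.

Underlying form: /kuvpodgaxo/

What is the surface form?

/d/ before /g/ (velar) → [g]

[kuvpoggaxo]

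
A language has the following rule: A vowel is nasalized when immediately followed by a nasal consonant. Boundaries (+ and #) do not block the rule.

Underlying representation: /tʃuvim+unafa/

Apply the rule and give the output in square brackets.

[tʃuvĩm+ũnafa]

/i/ before nasal /m/ → [ĩ]
/u/ before nasal /n/ → [ũ]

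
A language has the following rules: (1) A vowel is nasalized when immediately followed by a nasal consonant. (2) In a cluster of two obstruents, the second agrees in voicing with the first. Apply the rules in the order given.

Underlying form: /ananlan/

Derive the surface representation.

Rule 1: /a/ before nasal /n/ → [ã]
Rule 1: /a/ before nasal /n/ → [ã]
Rule 1: /a/ before nasal /n/ → [ã]
After rule 1: ãnãnlãn
Rule 2: no segment meets the rule's conditions; no change.

[ãnãnlãn]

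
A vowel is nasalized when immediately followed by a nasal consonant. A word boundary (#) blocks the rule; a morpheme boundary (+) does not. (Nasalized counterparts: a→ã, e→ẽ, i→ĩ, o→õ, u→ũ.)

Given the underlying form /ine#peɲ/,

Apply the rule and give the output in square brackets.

/i/ before nasal /n/ → [ĩ]
/e/ before nasal /ɲ/ → [ẽ]

[ĩne#pẽɲ]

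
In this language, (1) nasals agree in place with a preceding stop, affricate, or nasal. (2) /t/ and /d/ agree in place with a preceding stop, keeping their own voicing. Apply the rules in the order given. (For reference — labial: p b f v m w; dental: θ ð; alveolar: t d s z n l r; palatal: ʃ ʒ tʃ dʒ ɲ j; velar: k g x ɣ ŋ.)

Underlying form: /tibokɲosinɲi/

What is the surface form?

Rule 1: /ɲ/ after /k/ (velar) → [ŋ]
Rule 1: /ɲ/ after /n/ (alveolar) → [n]
After rule 1: tibokŋosinni
Rule 2: no segment meets the rule's conditions; no change.

[tibokŋosinni]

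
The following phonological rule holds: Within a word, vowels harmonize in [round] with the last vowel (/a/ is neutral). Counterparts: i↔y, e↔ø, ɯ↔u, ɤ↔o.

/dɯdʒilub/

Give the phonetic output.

[dudʒylub]

/ɯ/ harmonizes with /u/ ([+round]) → [u]
/i/ harmonizes with /u/ ([+round]) → [y]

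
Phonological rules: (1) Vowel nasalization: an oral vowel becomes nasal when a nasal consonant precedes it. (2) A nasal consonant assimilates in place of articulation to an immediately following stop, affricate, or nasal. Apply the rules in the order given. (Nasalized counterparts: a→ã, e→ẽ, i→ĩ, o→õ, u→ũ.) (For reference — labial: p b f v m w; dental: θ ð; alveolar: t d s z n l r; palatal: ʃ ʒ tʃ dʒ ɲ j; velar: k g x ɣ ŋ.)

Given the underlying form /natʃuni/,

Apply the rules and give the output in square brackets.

Rule 1: /a/ after nasal /n/ → [ã]
Rule 1: /i/ after nasal /n/ → [ĩ]
After rule 1: nãtʃunĩ
Rule 2: no segment meets the rule's conditions; no change.

[nãtʃunĩ]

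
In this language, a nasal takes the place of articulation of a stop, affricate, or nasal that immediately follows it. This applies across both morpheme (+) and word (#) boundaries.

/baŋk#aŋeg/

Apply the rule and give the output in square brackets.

no segment meets the rule's conditions; no change.

[baŋk#aŋeg]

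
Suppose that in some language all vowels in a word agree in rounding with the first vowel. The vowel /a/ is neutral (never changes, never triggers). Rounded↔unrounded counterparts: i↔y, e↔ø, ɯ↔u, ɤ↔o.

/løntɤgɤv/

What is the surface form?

[løntogov]

/ɤ/ harmonizes with /ø/ ([+round]) → [o]
/ɤ/ harmonizes with /ø/ ([+round]) → [o]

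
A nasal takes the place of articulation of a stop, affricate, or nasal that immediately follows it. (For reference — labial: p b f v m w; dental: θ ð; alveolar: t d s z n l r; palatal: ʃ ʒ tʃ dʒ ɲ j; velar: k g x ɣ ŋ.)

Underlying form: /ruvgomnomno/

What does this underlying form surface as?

[ruvgonnonno]

/m/ before /n/ (alveolar) → [n]
/m/ before /n/ (alveolar) → [n]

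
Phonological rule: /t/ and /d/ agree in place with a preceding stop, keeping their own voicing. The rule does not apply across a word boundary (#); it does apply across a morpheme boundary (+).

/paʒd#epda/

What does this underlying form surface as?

/d/ after /p/ (labial) → [b]

[paʒd#epba]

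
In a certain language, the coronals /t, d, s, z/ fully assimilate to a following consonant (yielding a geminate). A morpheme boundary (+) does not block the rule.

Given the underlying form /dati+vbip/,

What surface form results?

no segment meets the rule's conditions; no change.

[dati+vbip]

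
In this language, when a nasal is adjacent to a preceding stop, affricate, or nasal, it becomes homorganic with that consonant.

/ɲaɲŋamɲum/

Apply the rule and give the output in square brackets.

[ɲaɲɲammum]

/ŋ/ after /ɲ/ (palatal) → [ɲ]
/ɲ/ after /m/ (labial) → [m]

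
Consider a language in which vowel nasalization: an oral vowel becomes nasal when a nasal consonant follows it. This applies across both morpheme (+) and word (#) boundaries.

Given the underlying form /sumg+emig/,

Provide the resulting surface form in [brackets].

[sũmg+ẽmig]

/u/ before nasal /m/ → [ũ]
/e/ before nasal /m/ → [ẽ]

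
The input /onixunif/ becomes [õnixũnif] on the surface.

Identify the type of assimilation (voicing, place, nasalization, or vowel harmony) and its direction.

nasalization, regressive

/o/→[õ] /u/→[ũ].
Each target copies a feature from the following segment, so the direction is regressive.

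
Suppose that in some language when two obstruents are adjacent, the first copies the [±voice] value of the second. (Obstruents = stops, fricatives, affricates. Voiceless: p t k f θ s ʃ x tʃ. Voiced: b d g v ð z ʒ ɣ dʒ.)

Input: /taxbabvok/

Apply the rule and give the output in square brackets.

[taɣbabvok]

/x/ before /b/ (voiced) → [ɣ]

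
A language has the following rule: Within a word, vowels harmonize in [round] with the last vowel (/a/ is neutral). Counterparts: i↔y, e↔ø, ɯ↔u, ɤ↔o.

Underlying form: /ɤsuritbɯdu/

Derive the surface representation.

/ɤ/ harmonizes with /u/ ([+round]) → [o]
/i/ harmonizes with /u/ ([+round]) → [y]
/ɯ/ harmonizes with /u/ ([+round]) → [u]

[osurytbudu]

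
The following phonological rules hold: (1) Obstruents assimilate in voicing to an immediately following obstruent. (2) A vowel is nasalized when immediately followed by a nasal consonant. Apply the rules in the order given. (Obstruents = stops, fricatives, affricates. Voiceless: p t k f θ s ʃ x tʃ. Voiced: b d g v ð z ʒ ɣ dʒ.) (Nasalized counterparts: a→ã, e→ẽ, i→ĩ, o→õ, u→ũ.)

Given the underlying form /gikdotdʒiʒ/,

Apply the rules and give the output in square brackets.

Rule 1: /k/ before /d/ (voiced) → [g]
Rule 1: /t/ before /dʒ/ (voiced) → [d]
After rule 1: gigdoddʒiʒ
Rule 2: no segment meets the rule's conditions; no change.

[gigdoddʒiʒ]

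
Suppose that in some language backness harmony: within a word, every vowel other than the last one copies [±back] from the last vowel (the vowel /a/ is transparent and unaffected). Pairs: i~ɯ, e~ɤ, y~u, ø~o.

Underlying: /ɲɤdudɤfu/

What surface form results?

no segment meets the rule's conditions; no change.

[ɲɤdudɤfu]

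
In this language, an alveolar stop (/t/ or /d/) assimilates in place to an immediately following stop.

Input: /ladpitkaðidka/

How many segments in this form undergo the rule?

/d/ before /p/ (labial) → [b]
/t/ before /k/ (velar) → [k]
/d/ before /k/ (velar) → [g]
3 segments change.

3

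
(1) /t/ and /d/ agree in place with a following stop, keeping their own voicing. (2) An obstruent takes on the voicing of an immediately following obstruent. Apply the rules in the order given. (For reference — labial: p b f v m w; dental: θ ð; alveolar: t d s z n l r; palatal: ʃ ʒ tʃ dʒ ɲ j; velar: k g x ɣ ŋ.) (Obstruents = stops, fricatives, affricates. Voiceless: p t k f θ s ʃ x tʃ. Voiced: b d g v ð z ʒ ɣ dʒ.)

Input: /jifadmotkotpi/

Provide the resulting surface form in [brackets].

[jifadmokkoppi]

Rule 1: /t/ before /k/ (velar) → [k]
Rule 1: /t/ before /p/ (labial) → [p]
After rule 1: jifadmokkoppi
Rule 2: no segment meets the rule's conditions; no change.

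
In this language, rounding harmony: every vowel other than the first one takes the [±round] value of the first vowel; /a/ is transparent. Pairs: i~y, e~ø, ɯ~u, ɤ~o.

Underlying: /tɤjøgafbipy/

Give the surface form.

[tɤjegafbipi]

/ø/ harmonizes with /ɤ/ ([-round]) → [e]
/y/ harmonizes with /ɤ/ ([-round]) → [i]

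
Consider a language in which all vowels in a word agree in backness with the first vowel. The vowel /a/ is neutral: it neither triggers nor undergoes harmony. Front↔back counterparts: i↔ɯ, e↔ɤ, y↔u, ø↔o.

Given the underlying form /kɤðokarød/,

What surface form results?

/ø/ harmonizes with /ɤ/ ([+back]) → [o]

[kɤðokarod]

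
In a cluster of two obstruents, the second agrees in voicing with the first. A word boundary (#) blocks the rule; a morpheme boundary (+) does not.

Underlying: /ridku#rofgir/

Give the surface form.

/k/ after /d/ (voiced) → [g]
/g/ after /f/ (voiceless) → [k]

[ridgu#rofkir]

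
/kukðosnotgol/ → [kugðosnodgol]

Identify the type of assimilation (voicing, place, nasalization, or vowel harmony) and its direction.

/k/→[g] /t/→[d].
Each target copies a feature from the following segment, so the direction is regressive.

voicing assimilation, regressive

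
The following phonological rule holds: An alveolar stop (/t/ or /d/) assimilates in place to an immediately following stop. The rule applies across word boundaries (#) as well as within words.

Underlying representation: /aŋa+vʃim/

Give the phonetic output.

[aŋa+vʃim]

no segment meets the rule's conditions; no change.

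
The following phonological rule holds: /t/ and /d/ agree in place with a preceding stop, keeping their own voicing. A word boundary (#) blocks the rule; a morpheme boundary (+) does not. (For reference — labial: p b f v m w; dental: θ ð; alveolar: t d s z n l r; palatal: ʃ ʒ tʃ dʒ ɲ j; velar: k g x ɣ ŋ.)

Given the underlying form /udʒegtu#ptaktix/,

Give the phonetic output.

/t/ after /g/ (velar) → [k]
/t/ after /p/ (labial) → [p]
/t/ after /k/ (velar) → [k]

[udʒegku#ppakkix]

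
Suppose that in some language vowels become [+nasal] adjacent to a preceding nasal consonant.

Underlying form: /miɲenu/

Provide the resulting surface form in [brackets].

[mĩɲẽnũ]

/i/ after nasal /m/ → [ĩ]
/e/ after nasal /ɲ/ → [ẽ]
/u/ after nasal /n/ → [ũ]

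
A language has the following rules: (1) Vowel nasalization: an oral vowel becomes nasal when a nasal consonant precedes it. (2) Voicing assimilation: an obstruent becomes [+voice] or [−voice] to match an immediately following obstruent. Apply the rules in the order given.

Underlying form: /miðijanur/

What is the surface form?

[mĩðijanũr]

Rule 1: /i/ after nasal /m/ → [ĩ]
Rule 1: /u/ after nasal /n/ → [ũ]
After rule 1: mĩðijanũr
Rule 2: no segment meets the rule's conditions; no change.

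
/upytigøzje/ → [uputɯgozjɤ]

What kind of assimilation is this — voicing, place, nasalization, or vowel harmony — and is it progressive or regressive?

vowel harmony, progressive

/y/→[u] /i/→[ɯ] /ø/→[o] /e/→[ɤ].
Vowels agree with the first vowel, so the harmony is progressive.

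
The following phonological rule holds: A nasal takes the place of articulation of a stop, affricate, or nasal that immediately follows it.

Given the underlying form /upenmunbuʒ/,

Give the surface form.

[upemmumbuʒ]

/n/ before /m/ (labial) → [m]
/n/ before /b/ (labial) → [m]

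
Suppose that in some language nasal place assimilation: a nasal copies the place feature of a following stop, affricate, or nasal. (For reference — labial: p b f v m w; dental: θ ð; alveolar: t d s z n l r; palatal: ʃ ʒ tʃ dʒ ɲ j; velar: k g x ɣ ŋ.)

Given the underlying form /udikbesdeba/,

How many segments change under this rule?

0

No segment meets the rule's conditions.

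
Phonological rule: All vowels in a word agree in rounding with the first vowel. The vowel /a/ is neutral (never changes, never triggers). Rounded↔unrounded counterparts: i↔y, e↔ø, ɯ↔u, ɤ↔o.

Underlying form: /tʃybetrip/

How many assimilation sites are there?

2

/e/ harmonizes with /y/ ([+round]) → [ø]
/i/ harmonizes with /y/ ([+round]) → [y]
2 segments change.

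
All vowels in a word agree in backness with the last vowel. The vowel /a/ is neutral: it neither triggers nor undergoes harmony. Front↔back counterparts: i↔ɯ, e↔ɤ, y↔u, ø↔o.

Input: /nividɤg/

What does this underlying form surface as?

[nɯvɯdɤg]

/i/ harmonizes with /ɤ/ ([+back]) → [ɯ]
/i/ harmonizes with /ɤ/ ([+back]) → [ɯ]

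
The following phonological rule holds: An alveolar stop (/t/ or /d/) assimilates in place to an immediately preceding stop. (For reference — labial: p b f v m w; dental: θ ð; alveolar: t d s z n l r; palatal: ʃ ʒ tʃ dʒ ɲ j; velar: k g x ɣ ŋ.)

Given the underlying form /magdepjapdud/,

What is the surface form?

/d/ after /g/ (velar) → [g]
/d/ after /p/ (labial) → [b]

[maggepjapbud]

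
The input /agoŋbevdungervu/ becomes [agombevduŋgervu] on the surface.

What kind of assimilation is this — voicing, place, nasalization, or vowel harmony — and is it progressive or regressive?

place assimilation, regressive

/ŋ/→[m] /n/→[ŋ].
Each target copies a feature from the following segment, so the direction is regressive.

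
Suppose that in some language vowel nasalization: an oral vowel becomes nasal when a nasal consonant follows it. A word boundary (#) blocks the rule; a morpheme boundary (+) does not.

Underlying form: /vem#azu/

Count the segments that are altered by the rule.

1

/e/ before nasal /m/ → [ẽ]
1 segment changes.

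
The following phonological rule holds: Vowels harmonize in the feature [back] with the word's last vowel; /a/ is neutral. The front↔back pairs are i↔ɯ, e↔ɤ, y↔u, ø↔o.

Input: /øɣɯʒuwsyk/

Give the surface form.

[øɣiʒywsyk]

/ɯ/ harmonizes with /y/ ([-back]) → [i]
/u/ harmonizes with /y/ ([-back]) → [y]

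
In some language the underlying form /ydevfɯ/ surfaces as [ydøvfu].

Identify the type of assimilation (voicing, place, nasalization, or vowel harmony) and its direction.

vowel harmony, progressive

/e/→[ø] /ɯ/→[u].
Vowels agree with the first vowel, so the harmony is progressive.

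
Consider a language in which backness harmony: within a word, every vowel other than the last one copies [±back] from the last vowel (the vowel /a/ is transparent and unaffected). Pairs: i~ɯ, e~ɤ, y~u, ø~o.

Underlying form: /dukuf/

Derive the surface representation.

[dukuf]

no segment meets the rule's conditions; no change.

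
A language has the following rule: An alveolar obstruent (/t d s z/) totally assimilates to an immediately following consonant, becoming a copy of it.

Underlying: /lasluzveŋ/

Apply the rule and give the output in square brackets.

/s/ before /l/ → [l] (total assimilation)
/z/ before /v/ → [v] (total assimilation)

[lalluvveŋ]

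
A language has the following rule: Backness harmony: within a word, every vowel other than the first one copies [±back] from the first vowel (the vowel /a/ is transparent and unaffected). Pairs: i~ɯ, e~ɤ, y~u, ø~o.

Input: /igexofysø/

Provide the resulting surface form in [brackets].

[igexøfysø]

/o/ harmonizes with /i/ ([-back]) → [ø]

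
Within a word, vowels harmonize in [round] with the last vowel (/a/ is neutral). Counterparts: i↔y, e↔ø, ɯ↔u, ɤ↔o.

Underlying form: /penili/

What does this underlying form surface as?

no segment meets the rule's conditions; no change.

[penili]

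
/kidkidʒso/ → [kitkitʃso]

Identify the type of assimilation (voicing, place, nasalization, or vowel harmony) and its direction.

/d/→[t] /dʒ/→[tʃ].
Each target copies a feature from the following segment, so the direction is regressive.

voicing assimilation, regressive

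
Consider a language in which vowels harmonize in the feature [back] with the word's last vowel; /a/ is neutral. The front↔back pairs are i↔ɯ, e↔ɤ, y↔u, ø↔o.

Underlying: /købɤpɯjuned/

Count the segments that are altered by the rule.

/ɤ/ harmonizes with /e/ ([-back]) → [e]
/ɯ/ harmonizes with /e/ ([-back]) → [i]
/u/ harmonizes with /e/ ([-back]) → [y]
3 segments change.

3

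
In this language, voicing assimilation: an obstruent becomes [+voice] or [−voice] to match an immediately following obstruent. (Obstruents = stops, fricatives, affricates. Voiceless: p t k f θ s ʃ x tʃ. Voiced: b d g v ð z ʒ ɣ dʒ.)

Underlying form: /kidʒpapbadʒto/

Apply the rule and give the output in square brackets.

/dʒ/ before /p/ (voiceless) → [tʃ]
/p/ before /b/ (voiced) → [b]
/dʒ/ before /t/ (voiceless) → [tʃ]

[kitʃpabbatʃto]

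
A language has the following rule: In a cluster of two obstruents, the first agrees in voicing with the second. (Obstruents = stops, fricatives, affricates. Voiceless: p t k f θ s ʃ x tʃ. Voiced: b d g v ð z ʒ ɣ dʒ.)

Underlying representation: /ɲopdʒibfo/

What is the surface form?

[ɲobdʒipfo]

/p/ before /dʒ/ (voiced) → [b]
/b/ before /f/ (voiceless) → [p]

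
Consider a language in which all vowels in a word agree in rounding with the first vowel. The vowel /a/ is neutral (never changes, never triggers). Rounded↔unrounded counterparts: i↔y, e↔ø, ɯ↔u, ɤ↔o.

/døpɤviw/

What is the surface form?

/ɤ/ harmonizes with /ø/ ([+round]) → [o]
/i/ harmonizes with /ø/ ([+round]) → [y]

[døpovyw]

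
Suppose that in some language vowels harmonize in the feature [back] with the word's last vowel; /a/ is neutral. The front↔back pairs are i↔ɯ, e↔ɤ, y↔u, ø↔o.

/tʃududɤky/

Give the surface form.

[tʃydydeky]

/u/ harmonizes with /y/ ([-back]) → [y]
/u/ harmonizes with /y/ ([-back]) → [y]
/ɤ/ harmonizes with /y/ ([-back]) → [e]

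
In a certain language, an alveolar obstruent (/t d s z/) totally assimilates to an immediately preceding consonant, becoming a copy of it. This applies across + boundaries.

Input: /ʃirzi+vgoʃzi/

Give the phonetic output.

/z/ after /r/ → [r] (total assimilation)
/z/ after /ʃ/ → [ʃ] (total assimilation)

[ʃirri+vgoʃʃi]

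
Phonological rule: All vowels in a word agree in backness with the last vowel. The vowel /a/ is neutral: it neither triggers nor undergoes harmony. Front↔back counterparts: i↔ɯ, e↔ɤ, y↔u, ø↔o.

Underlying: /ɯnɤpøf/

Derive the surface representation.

[inepøf]

/ɯ/ harmonizes with /ø/ ([-back]) → [i]
/ɤ/ harmonizes with /ø/ ([-back]) → [e]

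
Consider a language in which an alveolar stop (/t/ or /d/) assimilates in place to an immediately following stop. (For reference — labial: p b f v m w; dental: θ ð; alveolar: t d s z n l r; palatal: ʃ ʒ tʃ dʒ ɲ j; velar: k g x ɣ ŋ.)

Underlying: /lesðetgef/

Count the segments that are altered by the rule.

/t/ before /g/ (velar) → [k]
1 segment changes.

1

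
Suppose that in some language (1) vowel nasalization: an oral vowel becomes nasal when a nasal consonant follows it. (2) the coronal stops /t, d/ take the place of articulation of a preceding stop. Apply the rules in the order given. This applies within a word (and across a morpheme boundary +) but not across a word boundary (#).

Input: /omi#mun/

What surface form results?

[õmi#mũn]

Rule 1: /o/ before nasal /m/ → [õ]
Rule 1: /u/ before nasal /n/ → [ũ]
After rule 1: õmi#mũn
Rule 2: no segment meets the rule's conditions; no change.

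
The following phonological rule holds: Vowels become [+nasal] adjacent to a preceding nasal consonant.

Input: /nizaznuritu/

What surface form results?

[nĩzaznũritu]

/i/ after nasal /n/ → [ĩ]
/u/ after nasal /n/ → [ũ]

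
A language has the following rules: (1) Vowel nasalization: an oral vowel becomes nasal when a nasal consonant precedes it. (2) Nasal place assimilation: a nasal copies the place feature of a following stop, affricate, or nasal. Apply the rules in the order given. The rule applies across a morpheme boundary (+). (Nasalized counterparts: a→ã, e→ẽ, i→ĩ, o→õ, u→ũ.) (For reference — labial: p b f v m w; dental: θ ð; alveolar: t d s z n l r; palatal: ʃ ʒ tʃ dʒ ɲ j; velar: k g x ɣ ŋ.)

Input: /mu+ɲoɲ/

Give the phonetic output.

Rule 1: /u/ after nasal /m/ → [ũ]
Rule 1: /o/ after nasal /ɲ/ → [õ]
After rule 1: mũ+ɲõɲ
Rule 2: no segment meets the rule's conditions; no change.

[mũ+ɲõɲ]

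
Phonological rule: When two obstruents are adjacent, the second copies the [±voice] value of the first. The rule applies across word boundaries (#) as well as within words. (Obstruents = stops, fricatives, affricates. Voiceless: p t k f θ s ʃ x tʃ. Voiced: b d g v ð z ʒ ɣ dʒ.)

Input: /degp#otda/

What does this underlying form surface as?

/p/ after /g/ (voiced) → [b]
/d/ after /t/ (voiceless) → [t]

[degb#otta]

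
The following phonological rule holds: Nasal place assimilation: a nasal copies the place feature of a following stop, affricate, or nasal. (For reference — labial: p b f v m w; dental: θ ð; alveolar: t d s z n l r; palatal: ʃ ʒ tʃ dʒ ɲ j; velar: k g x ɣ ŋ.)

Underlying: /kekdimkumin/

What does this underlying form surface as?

/m/ before /k/ (velar) → [ŋ]

[kekdiŋkumin]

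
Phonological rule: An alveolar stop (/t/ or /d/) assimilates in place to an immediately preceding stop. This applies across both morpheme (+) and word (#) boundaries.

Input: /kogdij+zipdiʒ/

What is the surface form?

/d/ after /g/ (velar) → [g]
/d/ after /p/ (labial) → [b]

[koggij+zipbiʒ]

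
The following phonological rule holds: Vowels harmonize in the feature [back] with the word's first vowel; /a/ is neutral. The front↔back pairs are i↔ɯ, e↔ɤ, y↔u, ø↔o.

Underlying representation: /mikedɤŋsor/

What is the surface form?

[mikedeŋsør]

/ɤ/ harmonizes with /i/ ([-back]) → [e]
/o/ harmonizes with /i/ ([-back]) → [ø]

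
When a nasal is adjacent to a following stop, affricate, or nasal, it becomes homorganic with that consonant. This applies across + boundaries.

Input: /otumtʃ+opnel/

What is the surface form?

/m/ before /tʃ/ (palatal) → [ɲ]

[otuɲtʃ+opnel]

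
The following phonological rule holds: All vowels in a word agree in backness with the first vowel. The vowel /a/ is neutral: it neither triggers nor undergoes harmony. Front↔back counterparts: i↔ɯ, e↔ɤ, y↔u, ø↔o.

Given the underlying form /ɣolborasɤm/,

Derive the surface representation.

[ɣolborasɤm]

no segment meets the rule's conditions; no change.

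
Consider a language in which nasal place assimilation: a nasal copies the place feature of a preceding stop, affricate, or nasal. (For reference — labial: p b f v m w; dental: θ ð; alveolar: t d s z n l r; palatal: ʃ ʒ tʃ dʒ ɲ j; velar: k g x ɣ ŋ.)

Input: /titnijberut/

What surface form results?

[titnijberut]

no segment meets the rule's conditions; no change.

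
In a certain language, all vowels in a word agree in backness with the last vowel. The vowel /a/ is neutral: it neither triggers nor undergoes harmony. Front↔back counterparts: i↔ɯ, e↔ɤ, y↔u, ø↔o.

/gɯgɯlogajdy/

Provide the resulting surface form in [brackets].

[gigiløgajdy]

/ɯ/ harmonizes with /y/ ([-back]) → [i]
/ɯ/ harmonizes with /y/ ([-back]) → [i]
/o/ harmonizes with /y/ ([-back]) → [ø]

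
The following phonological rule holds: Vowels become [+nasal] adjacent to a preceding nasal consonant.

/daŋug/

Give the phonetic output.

/u/ after nasal /ŋ/ → [ũ]

[daŋũg]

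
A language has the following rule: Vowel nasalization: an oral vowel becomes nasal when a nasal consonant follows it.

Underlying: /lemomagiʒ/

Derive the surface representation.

[lẽmõmagiʒ]

/e/ before nasal /m/ → [ẽ]
/o/ before nasal /m/ → [õ]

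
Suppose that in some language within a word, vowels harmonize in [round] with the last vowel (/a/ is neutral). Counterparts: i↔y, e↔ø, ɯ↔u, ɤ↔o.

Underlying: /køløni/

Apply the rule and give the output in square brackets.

[keleni]

/ø/ harmonizes with /i/ ([-round]) → [e]
/ø/ harmonizes with /i/ ([-round]) → [e]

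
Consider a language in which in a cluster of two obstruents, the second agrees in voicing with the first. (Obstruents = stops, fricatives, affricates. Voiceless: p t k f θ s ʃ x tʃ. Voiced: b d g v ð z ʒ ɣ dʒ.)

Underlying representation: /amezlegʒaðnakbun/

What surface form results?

[amezlegʒaðnakpun]

/b/ after /k/ (voiceless) → [p]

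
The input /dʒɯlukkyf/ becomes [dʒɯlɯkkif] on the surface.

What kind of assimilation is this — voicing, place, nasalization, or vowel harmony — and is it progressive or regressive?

vowel harmony, progressive

/u/→[ɯ] /y/→[i].
Vowels agree with the first vowel, so the harmony is progressive.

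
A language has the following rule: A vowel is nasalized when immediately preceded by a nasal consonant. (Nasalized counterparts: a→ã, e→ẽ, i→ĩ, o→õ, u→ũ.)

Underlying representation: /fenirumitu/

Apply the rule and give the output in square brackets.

/i/ after nasal /n/ → [ĩ]
/i/ after nasal /m/ → [ĩ]

[fenĩrumĩtu]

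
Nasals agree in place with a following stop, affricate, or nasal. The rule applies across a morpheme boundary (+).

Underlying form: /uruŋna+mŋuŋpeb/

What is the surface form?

[urunna+ŋŋumpeb]

/ŋ/ before /n/ (alveolar) → [n]
/m/ before /ŋ/ (velar) → [ŋ]
/ŋ/ before /p/ (labial) → [m]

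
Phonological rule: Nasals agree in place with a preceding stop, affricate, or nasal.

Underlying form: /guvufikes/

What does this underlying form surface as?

[guvufikes]

no segment meets the rule's conditions; no change.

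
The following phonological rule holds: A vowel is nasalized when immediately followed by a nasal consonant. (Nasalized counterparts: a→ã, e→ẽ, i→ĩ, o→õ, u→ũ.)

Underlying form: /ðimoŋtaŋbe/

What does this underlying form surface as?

/i/ before nasal /m/ → [ĩ]
/o/ before nasal /ŋ/ → [õ]
/a/ before nasal /ŋ/ → [ã]

[ðĩmõŋtãŋbe]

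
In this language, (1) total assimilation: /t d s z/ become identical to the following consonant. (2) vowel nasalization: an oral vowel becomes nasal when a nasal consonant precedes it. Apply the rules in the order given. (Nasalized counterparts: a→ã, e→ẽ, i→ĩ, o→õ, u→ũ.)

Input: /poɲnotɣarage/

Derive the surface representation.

[poɲnõɣɣarage]

Rule 1: /t/ before /ɣ/ → [ɣ] (total assimilation)
After rule 1: poɲnoɣɣarage
Rule 2: /o/ after nasal /n/ → [õ]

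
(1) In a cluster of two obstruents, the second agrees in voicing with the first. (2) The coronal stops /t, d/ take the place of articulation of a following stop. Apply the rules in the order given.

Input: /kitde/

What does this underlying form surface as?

Rule 1: /d/ after /t/ (voiceless) → [t]
After rule 1: kitte
Rule 2: no segment meets the rule's conditions; no change.

[kitte]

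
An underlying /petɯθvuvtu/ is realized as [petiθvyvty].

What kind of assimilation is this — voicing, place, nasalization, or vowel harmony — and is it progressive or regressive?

vowel harmony, progressive

/ɯ/→[i] /u/→[y] /u/→[y].
Vowels agree with the first vowel, so the harmony is progressive.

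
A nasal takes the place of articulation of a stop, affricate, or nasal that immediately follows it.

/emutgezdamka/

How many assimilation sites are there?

1

/m/ before /k/ (velar) → [ŋ]
1 segment changes.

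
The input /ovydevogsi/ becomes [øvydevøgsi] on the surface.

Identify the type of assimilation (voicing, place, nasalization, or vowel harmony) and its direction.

vowel harmony, regressive

/o/→[ø] /o/→[ø].
Vowels agree with the last vowel, so the harmony is regressive.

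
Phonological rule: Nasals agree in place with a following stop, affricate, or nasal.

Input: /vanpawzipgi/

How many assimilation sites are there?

/n/ before /p/ (labial) → [m]
1 segment changes.

1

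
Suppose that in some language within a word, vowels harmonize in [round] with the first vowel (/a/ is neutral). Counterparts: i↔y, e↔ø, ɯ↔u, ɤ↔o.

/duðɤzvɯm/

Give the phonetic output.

/ɤ/ harmonizes with /u/ ([+round]) → [o]
/ɯ/ harmonizes with /u/ ([+round]) → [u]

[duðozvum]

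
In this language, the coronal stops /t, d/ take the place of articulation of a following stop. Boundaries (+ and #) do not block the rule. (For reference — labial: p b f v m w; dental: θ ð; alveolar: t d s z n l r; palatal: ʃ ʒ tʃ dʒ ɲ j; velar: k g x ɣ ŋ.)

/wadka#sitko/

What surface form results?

[wagka#sikko]

/d/ before /k/ (velar) → [g]
/t/ before /k/ (velar) → [k]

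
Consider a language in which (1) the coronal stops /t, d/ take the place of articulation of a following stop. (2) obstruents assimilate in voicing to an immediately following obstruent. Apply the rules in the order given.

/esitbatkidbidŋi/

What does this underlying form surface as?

Rule 1: /t/ before /b/ (labial) → [p]
Rule 1: /t/ before /k/ (velar) → [k]
Rule 1: /d/ before /b/ (labial) → [b]
After rule 1: esipbakkibbidŋi
Rule 2: /p/ before /b/ (voiced) → [b]

[esibbakkibbidŋi]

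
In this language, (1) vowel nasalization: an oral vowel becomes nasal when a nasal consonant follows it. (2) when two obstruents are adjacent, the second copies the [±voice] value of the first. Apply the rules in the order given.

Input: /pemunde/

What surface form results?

[pẽmũnde]

Rule 1: /e/ before nasal /m/ → [ẽ]
Rule 1: /u/ before nasal /n/ → [ũ]
After rule 1: pẽmũnde
Rule 2: no segment meets the rule's conditions; no change.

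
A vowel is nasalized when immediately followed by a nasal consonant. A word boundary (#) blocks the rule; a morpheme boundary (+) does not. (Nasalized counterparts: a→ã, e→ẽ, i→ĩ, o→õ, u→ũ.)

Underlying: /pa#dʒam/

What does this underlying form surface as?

/a/ before nasal /m/ → [ã]

[pa#dʒãm]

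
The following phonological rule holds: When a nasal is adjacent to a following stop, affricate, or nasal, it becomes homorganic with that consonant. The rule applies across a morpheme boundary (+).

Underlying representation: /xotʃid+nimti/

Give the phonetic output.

/m/ before /t/ (alveolar) → [n]

[xotʃid+ninti]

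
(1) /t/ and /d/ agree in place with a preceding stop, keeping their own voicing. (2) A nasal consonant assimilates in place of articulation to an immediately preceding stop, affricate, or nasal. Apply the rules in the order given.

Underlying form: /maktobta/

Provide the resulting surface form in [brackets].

Rule 1: /t/ after /k/ (velar) → [k]
Rule 1: /t/ after /b/ (labial) → [p]
After rule 1: makkobpa
Rule 2: no segment meets the rule's conditions; no change.

[makkobpa]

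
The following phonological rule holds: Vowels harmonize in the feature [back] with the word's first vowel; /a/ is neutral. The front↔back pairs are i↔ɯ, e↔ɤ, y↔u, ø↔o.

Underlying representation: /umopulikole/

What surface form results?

/i/ harmonizes with /u/ ([+back]) → [ɯ]
/e/ harmonizes with /u/ ([+back]) → [ɤ]

[umopulɯkolɤ]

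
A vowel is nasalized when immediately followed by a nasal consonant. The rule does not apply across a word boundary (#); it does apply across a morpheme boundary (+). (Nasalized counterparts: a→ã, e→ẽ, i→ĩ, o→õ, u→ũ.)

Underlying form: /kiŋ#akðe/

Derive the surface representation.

[kĩŋ#akðe]

/i/ before nasal /ŋ/ → [ĩ]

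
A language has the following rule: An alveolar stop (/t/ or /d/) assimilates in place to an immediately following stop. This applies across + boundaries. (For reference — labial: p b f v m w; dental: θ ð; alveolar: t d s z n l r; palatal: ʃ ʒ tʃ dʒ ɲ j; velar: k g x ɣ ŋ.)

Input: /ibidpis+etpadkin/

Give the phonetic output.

[ibibpis+eppagkin]

/d/ before /p/ (labial) → [b]
/t/ before /p/ (labial) → [p]
/d/ before /k/ (velar) → [g]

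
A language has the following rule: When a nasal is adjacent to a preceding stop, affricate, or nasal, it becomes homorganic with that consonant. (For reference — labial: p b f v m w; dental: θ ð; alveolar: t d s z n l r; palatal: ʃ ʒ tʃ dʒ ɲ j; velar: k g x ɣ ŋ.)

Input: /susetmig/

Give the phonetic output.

[susetnig]

/m/ after /t/ (alveolar) → [n]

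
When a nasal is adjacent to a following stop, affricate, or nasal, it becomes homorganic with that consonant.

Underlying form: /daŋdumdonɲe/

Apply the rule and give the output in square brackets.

[dandundoɲɲe]

/ŋ/ before /d/ (alveolar) → [n]
/m/ before /d/ (alveolar) → [n]
/n/ before /ɲ/ (palatal) → [ɲ]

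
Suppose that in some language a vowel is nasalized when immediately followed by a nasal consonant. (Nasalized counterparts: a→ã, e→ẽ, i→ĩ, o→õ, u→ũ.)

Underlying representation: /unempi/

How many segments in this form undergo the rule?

2

/u/ before nasal /n/ → [ũ]
/e/ before nasal /m/ → [ẽ]
2 segments change.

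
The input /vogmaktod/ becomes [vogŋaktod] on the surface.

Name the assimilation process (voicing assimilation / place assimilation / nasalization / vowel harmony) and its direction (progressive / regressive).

/m/→[ŋ].
Each target copies a feature from the preceding segment, so the direction is progressive.

place assimilation, progressive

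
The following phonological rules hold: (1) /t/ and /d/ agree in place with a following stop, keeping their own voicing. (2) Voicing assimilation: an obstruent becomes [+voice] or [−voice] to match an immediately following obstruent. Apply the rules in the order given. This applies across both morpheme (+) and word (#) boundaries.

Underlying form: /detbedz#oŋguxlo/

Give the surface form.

[debbedz#oŋguxlo]

Rule 1: /t/ before /b/ (labial) → [p]
After rule 1: depbedz#oŋguxlo
Rule 2: /p/ before /b/ (voiced) → [b]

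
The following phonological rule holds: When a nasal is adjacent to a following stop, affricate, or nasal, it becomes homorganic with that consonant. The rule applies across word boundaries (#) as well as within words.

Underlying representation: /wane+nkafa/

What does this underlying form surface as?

[wane+ŋkafa]

/n/ before /k/ (velar) → [ŋ]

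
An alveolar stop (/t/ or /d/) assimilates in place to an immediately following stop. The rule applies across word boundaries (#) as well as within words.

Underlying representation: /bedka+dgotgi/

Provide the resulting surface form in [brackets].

[begka+ggokgi]

/d/ before /k/ (velar) → [g]
/d/ before /g/ (velar) → [g]
/t/ before /g/ (velar) → [k]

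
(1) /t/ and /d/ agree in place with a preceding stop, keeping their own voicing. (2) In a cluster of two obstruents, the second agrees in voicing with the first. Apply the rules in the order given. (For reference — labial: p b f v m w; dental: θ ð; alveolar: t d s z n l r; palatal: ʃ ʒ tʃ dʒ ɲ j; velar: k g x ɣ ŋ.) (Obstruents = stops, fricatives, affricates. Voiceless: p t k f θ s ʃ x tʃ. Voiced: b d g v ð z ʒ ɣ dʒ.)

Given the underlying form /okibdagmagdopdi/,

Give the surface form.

Rule 1: /d/ after /b/ (labial) → [b]
Rule 1: /d/ after /g/ (velar) → [g]
Rule 1: /d/ after /p/ (labial) → [b]
After rule 1: okibbagmaggopbi
Rule 2: /b/ after /p/ (voiceless) → [p]

[okibbagmaggoppi]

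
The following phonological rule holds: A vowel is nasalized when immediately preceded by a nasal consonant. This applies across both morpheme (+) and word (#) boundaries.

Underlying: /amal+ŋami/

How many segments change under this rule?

3

/a/ after nasal /m/ → [ã]
/a/ after nasal /ŋ/ → [ã]
/i/ after nasal /m/ → [ĩ]
3 segments change.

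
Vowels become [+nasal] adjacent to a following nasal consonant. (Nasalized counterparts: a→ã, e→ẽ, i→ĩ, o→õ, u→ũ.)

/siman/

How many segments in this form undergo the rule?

/i/ before nasal /m/ → [ĩ]
/a/ before nasal /n/ → [ã]
2 segments change.

2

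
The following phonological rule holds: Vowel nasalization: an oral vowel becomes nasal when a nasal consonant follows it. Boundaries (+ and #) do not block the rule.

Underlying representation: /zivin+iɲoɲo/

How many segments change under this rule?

/i/ before nasal /n/ → [ĩ]
/i/ before nasal /ɲ/ → [ĩ]
/o/ before nasal /ɲ/ → [õ]
3 segments change.

3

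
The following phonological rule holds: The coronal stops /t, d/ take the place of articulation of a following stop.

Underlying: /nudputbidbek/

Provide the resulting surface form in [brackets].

/d/ before /p/ (labial) → [b]
/t/ before /b/ (labial) → [p]
/d/ before /b/ (labial) → [b]

[nubpupbibbek]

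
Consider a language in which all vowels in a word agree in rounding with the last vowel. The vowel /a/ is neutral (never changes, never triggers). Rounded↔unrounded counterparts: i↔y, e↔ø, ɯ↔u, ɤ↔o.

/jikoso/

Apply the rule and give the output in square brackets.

[jykoso]

/i/ harmonizes with /o/ ([+round]) → [y]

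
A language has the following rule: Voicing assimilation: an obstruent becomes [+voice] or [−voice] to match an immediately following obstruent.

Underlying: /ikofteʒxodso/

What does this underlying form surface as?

/ʒ/ before /x/ (voiceless) → [ʃ]
/d/ before /s/ (voiceless) → [t]

[ikofteʃxotso]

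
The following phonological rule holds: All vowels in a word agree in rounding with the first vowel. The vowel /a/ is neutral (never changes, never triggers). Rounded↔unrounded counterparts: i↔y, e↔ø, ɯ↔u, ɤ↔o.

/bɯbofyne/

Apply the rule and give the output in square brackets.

/o/ harmonizes with /ɯ/ ([-round]) → [ɤ]
/y/ harmonizes with /ɯ/ ([-round]) → [i]

[bɯbɤfine]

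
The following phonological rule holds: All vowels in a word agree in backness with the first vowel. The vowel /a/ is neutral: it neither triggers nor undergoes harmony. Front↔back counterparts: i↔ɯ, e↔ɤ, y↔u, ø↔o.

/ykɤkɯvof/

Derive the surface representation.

[ykekivøf]

/ɤ/ harmonizes with /y/ ([-back]) → [e]
/ɯ/ harmonizes with /y/ ([-back]) → [i]
/o/ harmonizes with /y/ ([-back]) → [ø]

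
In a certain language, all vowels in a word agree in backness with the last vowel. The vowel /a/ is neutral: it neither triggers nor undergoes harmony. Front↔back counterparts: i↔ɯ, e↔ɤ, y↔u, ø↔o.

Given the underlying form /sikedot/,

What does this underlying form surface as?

[sɯkɤdot]

/i/ harmonizes with /o/ ([+back]) → [ɯ]
/e/ harmonizes with /o/ ([+back]) → [ɤ]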